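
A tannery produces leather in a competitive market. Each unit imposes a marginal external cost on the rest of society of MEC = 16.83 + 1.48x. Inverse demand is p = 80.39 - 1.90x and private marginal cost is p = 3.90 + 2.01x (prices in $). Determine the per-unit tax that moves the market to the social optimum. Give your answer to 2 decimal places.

tax = $33.21 per unit

Social marginal cost = private MC + MEC = 20.73 + 3.49x.
Set SMC = demand: 20.73 + 3.49x = 80.39 - 1.90x → x* = 11.0686.
The Pigouvian tax equals MEC at x*: 16.83 + 1.48×11.0686 = 33.2115.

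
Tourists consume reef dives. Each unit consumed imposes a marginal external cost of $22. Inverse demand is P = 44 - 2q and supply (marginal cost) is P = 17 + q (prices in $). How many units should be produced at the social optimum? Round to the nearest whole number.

Social marginal benefit = demand − MEC = 22 - 2q.
Set SMB = MC: 22 - 2q = 17 + q → q* = 1.6667.

q* = 2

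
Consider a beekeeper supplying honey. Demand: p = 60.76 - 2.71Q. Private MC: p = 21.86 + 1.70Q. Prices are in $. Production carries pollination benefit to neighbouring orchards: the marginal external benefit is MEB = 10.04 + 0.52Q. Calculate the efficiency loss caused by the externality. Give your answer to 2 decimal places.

Market equilibrium (private): 21.86 + 1.70Q = 60.76 - 2.71Q → Q_m = 8.8209.
Social marginal cost = private MC − MEB = 11.82 + 1.18Q.
Set SMC = demand: 11.82 + 1.18Q = 60.76 - 2.71Q → Q* = 12.5810.
Height of the DWL triangle at Q_m is demand(Q_m) − SMC(Q_m) = MEB(Q_m) = 14.6268.
DWL = ½ × 3.7601 × 14.6268 = 27.4991.

DWL = $27.50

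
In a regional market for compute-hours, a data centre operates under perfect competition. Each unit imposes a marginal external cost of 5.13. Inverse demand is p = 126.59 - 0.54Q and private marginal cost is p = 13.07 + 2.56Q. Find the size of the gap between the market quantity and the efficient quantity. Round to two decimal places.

Market equilibrium (private): 13.07 + 2.56Q = 126.59 - 0.54Q → Q_m = 36.6194.
Social marginal cost = private MC + MEC = 18.20 + 2.56Q.
Set SMC = demand: 18.20 + 2.56Q = 126.59 - 0.54Q → Q* = 34.9645.
Gap = |36.6194 − 34.9645| = 1.6549.

1.65 units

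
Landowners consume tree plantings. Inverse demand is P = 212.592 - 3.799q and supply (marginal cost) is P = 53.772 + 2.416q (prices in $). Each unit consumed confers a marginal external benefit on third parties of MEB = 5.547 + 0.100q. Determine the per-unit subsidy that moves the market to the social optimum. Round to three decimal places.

Social marginal benefit = demand + MEB = 218.139 - 3.699q.
Set SMB = MC: 218.139 - 3.699q = 53.772 + 2.416q → q* = 26.8793.
The Pigouvian subsidy equals MEB at q*: 5.547 + 0.100×26.8793 = 8.2349.

subsidy = $8.235 per unit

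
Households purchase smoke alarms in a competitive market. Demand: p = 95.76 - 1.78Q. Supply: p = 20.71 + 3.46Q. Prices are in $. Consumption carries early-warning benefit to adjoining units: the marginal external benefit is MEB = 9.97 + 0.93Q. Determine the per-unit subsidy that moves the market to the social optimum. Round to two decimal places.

subsidy = $28.32 per unit

Social marginal benefit = demand + MEB = 105.73 - 0.85Q.
Set SMB = MC: 105.73 - 0.85Q = 20.71 + 3.46Q → Q* = 19.7262.
The Pigouvian subsidy equals MEB at Q*: 9.97 + 0.93×19.7262 = 28.3154.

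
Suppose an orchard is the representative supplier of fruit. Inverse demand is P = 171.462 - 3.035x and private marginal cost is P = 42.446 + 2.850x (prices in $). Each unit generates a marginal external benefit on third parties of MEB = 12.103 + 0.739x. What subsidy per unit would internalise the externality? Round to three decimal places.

subsidy = $32.369 per unit

Social marginal cost = private MC − MEB = 30.343 + 2.111x.
Set SMC = demand: 30.343 + 2.111x = 171.462 - 3.035x → x* = 27.4230.
The Pigouvian subsidy equals MEB at x*: 12.103 + 0.739×27.4230 = 32.3686.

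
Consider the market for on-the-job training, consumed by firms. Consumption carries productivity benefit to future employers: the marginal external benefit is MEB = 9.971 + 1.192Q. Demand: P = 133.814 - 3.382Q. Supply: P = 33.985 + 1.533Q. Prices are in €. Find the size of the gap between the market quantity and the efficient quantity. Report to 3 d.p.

Market equilibrium (private): 33.985 + 1.533Q = 133.814 - 3.382Q → Q_m = 20.3111.
Social marginal benefit = demand + MEB = 143.785 - 2.190Q.
Set SMB = MC: 143.785 - 2.190Q = 33.985 + 1.533Q → Q* = 29.4923.
Gap = |20.3111 − 29.4923| = 9.1812.

9.181 units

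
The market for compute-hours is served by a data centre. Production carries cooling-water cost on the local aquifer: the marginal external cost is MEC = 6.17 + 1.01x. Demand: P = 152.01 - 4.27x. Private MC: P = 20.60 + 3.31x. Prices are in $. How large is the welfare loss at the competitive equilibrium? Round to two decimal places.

DWL = $32.64

Market equilibrium (private): 20.60 + 3.31x = 152.01 - 4.27x → x_m = 17.3364.
Social marginal cost = private MC + MEC = 26.77 + 4.32x.
Set SMC = demand: 26.77 + 4.32x = 152.01 - 4.27x → x* = 14.5797.
The welfare-loss triangle has base |x_m − x*| and height MEC(x_m) (the vertical gap between SMC and demand is zero at x* and MEC at x_m).
DWL = ½ × 2.7567 × 23.6798 = 32.6391.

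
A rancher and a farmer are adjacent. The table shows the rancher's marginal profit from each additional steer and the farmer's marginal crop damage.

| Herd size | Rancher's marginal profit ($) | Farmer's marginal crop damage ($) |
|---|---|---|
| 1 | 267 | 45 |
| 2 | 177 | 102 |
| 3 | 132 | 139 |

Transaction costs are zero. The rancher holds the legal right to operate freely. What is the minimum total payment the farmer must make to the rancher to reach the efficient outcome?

$132

Left alone the rancher would choose level 3 (marginal profit stays positive).
Efficient level: k* = 2 (marginal profit ≥ marginal crop damage through 2).
The farmer must at least cover the rancher's forgone profit from cutting 3→2: 132 = 132.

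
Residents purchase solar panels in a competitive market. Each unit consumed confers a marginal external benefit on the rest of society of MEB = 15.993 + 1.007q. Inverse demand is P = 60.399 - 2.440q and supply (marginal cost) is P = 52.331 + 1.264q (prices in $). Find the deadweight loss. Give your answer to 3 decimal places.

Market equilibrium (private): 52.331 + 1.264q = 60.399 - 2.440q → q_m = 2.1782.
Social marginal benefit = demand + MEB = 76.392 - 1.433q.
Set SMB = MC: 76.392 - 1.433q = 52.331 + 1.264q → q* = 8.9214.
Between q* and q_m the wedge SMB − MC runs linearly from 0 to MEB(q_m), so the loss is a triangle.
DWL = ½ × 6.7432 × 18.1864 = 61.3173.

DWL = $61.317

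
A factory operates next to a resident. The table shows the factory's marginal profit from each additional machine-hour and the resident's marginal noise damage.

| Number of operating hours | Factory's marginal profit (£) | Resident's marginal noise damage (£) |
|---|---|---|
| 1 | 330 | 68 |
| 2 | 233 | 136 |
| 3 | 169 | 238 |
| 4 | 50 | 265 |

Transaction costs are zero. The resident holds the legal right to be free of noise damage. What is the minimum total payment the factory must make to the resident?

Efficient level: marginal profit ≥ marginal noise damage through level 2, so k* = 2.
With the resident holding the right, the factory must at least compensate total damage at k*: 68 + 136 = 204.

£204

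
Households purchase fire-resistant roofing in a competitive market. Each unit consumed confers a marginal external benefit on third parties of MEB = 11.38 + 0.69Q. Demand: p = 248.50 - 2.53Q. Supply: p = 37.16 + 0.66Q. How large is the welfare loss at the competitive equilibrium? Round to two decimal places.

Market equilibrium (private): 37.16 + 0.66Q = 248.50 - 2.53Q → Q_m = 66.2508.
Social marginal benefit = demand + MEB = 259.88 - 1.84Q.
Set SMB = MC: 259.88 - 1.84Q = 37.16 + 0.66Q → Q* = 89.0880.
The welfare-loss triangle has base |Q_m − Q*| and height MEB(Q_m) (the vertical gap between SMB and MC is zero at Q* and MEB at Q_m).
DWL = ½ × 22.8372 × 57.0930 = 651.9221.

DWL = 651.92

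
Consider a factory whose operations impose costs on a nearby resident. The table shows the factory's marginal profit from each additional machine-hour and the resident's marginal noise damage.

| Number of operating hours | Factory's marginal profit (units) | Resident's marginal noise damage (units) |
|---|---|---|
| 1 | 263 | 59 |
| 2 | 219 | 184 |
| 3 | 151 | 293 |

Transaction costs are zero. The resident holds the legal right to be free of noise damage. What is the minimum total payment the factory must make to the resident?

243

Efficient level: marginal profit ≥ marginal noise damage through level 2, so k* = 2.
With the resident holding the right, the factory must at least compensate total damage at k*: 59 + 184 = 243.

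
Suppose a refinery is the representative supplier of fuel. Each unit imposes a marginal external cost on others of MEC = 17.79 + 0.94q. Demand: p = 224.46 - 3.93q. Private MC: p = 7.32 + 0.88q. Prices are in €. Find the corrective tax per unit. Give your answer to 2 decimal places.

tax = €50.38 per unit

Social marginal cost = private MC + MEC = 25.11 + 1.82q.
Set SMC = demand: 25.11 + 1.82q = 224.46 - 3.93q → q* = 34.6696.
The Pigouvian tax equals MEC at q*: 17.79 + 0.94×34.6696 = 50.3794.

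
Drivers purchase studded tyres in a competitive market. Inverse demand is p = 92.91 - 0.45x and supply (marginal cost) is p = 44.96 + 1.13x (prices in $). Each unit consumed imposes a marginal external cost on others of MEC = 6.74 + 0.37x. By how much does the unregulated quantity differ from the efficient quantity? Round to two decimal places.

9.21 units

Market equilibrium (private): 44.96 + 1.13x = 92.91 - 0.45x → x_m = 30.3481.
Social marginal benefit = demand − MEC = 86.17 - 0.82x.
Set SMB = MC: 86.17 - 0.82x = 44.96 + 1.13x → x* = 21.1333.
Gap = |30.3481 − 21.1333| = 9.2148.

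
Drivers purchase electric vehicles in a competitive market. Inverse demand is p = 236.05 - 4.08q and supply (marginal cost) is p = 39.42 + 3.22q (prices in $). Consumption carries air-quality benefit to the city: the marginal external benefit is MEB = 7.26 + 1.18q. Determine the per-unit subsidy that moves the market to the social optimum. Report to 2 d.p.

Social marginal benefit = demand + MEB = 243.31 - 2.90q.
Set SMB = MC: 243.31 - 2.90q = 39.42 + 3.22q → q* = 33.3154.
The Pigouvian subsidy equals MEB at q*: 7.26 + 1.18×33.3154 = 46.5722.

subsidy = $46.57 per unit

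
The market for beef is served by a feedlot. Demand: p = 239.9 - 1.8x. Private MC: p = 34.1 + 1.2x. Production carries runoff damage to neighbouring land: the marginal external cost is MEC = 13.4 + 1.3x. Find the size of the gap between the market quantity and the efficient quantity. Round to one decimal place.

23.9 units

Market equilibrium (private): 34.1 + 1.2x = 239.9 - 1.8x → x_m = 68.6000.
Social marginal cost = private MC + MEC = 47.5 + 2.5x.
Set SMC = demand: 47.5 + 2.5x = 239.9 - 1.8x → x* = 44.7442.
Gap = |68.6000 − 44.7442| = 23.8558.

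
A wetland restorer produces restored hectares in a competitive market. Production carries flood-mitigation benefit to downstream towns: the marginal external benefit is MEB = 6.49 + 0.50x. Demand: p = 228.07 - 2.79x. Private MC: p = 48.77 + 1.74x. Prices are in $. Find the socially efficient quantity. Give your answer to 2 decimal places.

Social marginal cost = private MC − MEB = 42.28 + 1.24x.
Set SMC = demand: 42.28 + 1.24x = 228.07 - 2.79x → x* = 46.1017.

x* = 46.10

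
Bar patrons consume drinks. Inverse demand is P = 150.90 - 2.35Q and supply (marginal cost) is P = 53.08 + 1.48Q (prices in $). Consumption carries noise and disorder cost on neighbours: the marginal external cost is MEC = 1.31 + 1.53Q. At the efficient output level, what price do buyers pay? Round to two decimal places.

Social marginal benefit = demand − MEC = 149.59 - 3.88Q.
Set SMB = MC: 149.59 - 3.88Q = 53.08 + 1.48Q → Q* = 18.0056.
Consumer price on the demand curve at Q*: 150.90 − 2.35×18.0056 = 108.5868.

P = $108.59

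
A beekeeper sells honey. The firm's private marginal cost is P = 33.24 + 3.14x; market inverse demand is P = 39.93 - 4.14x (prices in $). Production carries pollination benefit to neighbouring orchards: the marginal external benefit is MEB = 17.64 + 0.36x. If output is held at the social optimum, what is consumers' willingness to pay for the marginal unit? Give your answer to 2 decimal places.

P = $25.37

Social marginal cost = private MC − MEB = 15.60 + 2.78x.
Set SMC = demand: 15.60 + 2.78x = 39.93 - 4.14x → x* = 3.5159.
Consumer price on the demand curve at x*: 39.93 − 4.14×3.5159 = 25.3742.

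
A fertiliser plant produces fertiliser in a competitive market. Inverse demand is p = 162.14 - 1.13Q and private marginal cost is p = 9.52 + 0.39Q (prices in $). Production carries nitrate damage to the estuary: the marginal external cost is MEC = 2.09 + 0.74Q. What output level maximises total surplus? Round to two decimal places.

Social marginal cost = private MC + MEC = 11.61 + 1.13Q.
Set SMC = demand: 11.61 + 1.13Q = 162.14 - 1.13Q → Q* = 66.6062.

Q* = 66.61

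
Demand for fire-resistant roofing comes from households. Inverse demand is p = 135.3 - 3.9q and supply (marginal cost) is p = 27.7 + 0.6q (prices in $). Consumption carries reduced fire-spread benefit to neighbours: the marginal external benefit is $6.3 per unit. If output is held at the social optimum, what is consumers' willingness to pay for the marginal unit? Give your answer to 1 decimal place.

Social marginal benefit = demand + MEB = 141.6 - 3.9q.
Set SMB = MC: 141.6 - 3.9q = 27.7 + 0.6q → q* = 25.3111.
Consumer price on the demand curve at q*: 135.3 − 3.9×25.3111 = 36.5867.

P = $36.6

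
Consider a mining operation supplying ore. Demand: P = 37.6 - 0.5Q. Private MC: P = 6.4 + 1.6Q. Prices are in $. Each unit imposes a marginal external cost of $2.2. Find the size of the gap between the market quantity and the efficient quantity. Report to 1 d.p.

Market equilibrium (private): 6.4 + 1.6Q = 37.6 - 0.5Q → Q_m = 14.8571.
Social marginal cost = private MC + MEC = 8.6 + 1.6Q.
Set SMC = demand: 8.6 + 1.6Q = 37.6 - 0.5Q → Q* = 13.8095.
Gap = |14.8571 − 13.8095| = 1.0476.

1.0 units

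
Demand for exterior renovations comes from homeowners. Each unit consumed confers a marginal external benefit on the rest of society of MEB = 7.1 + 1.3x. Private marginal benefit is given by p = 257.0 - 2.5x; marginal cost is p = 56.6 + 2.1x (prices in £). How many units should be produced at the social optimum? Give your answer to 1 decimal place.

x* = 62.9

Social marginal benefit = demand + MEB = 264.1 - 1.2x.
Set SMB = MC: 264.1 - 1.2x = 56.6 + 2.1x → x* = 62.8788.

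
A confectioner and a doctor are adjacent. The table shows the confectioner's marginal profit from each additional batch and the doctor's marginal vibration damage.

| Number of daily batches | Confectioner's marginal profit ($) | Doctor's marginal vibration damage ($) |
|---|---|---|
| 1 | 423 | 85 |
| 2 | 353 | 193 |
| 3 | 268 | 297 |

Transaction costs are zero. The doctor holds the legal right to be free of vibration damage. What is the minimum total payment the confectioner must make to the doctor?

Efficient level: marginal profit ≥ marginal vibration damage through level 2, so k* = 2.
With the doctor holding the right, the confectioner must at least compensate total damage at k*: 85 + 193 = 278.

$278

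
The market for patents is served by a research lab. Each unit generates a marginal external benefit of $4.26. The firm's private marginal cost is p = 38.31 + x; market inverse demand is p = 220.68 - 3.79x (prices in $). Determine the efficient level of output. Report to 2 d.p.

Social marginal cost = private MC − MEB = 34.05 + x.
Set SMC = demand: 34.05 + x = 220.68 - 3.79x → x* = 38.9624.

x* = 38.96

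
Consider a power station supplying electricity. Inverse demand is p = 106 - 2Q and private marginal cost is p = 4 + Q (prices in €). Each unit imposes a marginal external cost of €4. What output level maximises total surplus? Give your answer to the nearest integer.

Q* = 33

Social marginal cost = private MC + MEC = 8 + Q.
Set SMC = demand: 8 + Q = 106 - 2Q → Q* = 32.6667.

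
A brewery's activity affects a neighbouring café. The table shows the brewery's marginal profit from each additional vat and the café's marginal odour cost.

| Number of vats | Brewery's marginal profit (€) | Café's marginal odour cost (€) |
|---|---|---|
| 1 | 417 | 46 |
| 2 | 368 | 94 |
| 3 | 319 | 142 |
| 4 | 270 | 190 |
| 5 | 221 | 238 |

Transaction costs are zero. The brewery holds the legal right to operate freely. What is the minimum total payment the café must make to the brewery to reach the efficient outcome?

Left alone the brewery would choose level 5 (marginal profit stays positive).
Efficient level: k* = 4 (marginal profit ≥ marginal odour cost through 4).
The café must at least cover the brewery's forgone profit from cutting 5→4: 221 = 221.

€221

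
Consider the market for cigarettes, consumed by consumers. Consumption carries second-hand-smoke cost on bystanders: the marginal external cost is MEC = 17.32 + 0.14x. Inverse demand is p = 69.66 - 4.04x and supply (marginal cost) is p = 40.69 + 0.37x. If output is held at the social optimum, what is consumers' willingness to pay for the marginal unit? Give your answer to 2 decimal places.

P = 59.32

Social marginal benefit = demand − MEC = 52.34 - 4.18x.
Set SMB = MC: 52.34 - 4.18x = 40.69 + 0.37x → x* = 2.5604.
Consumer price on the demand curve at x*: 69.66 − 4.04×2.5604 = 59.3160.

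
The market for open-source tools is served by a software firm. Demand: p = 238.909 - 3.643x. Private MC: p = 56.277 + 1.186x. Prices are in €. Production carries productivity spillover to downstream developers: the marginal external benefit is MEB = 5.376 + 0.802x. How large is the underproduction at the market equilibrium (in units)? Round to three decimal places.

Market equilibrium (private): 56.277 + 1.186x = 238.909 - 3.643x → x_m = 37.8198.
Social marginal cost = private MC − MEB = 50.901 + 0.384x.
Set SMC = demand: 50.901 + 0.384x = 238.909 - 3.643x → x* = 46.6869.
Gap = |37.8198 − 46.6869| = 8.8671.

8.867 units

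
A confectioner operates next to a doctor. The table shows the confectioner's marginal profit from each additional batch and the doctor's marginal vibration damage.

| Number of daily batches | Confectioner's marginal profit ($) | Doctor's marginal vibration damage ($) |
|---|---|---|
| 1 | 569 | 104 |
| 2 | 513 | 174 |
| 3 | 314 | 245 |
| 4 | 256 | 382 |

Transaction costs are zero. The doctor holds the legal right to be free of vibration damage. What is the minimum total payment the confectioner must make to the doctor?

$523

Efficient level: marginal profit ≥ marginal vibration damage through level 3, so k* = 3.
With the doctor holding the right, the confectioner must at least compensate total damage at k*: 104 + 174 + 245 = 523.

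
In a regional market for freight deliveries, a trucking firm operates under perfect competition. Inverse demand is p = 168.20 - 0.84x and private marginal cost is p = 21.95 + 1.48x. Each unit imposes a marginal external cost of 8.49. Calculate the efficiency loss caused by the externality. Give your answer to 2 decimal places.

DWL = 15.53

Market equilibrium (private): 21.95 + 1.48x = 168.20 - 0.84x → x_m = 63.0388.
Social marginal cost = private MC + MEC = 30.44 + 1.48x.
Set SMC = demand: 30.44 + 1.48x = 168.20 - 0.84x → x* = 59.3793.
Height of the DWL triangle at x_m is SMC(x_m) − demand(x_m) = MEC(x_m) = 8.4900.
DWL = ½ × 3.6595 × 8.4900 = 15.5346.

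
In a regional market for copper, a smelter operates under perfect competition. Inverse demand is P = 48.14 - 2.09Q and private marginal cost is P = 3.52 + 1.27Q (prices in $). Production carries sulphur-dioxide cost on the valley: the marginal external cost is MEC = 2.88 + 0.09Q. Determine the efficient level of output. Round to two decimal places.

Social marginal cost = private MC + MEC = 6.40 + 1.36Q.
Set SMC = demand: 6.40 + 1.36Q = 48.14 - 2.09Q → Q* = 12.0986.

Q* = 12.10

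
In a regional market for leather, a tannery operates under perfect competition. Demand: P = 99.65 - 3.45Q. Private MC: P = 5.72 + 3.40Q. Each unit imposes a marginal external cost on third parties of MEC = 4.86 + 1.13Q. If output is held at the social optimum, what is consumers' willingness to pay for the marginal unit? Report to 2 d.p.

Social marginal cost = private MC + MEC = 10.58 + 4.53Q.
Set SMC = demand: 10.58 + 4.53Q = 99.65 - 3.45Q → Q* = 11.1617.
Consumer price on the demand curve at Q*: 99.65 − 3.45×11.1617 = 61.1421.

P = 61.14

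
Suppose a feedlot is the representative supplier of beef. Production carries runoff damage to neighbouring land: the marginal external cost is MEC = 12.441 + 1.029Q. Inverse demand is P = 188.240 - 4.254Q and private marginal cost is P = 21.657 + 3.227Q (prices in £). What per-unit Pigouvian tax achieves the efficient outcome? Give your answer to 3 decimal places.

tax = £31.079 per unit

Social marginal cost = private MC + MEC = 34.098 + 4.256Q.
Set SMC = demand: 34.098 + 4.256Q = 188.240 - 4.254Q → Q* = 18.1130.
The Pigouvian tax equals MEC at Q*: 12.441 + 1.029×18.1130 = 31.0793.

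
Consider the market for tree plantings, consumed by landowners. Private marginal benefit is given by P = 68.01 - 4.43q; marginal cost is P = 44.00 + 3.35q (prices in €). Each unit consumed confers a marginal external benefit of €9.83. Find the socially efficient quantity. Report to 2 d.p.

q* = 4.35

Social marginal benefit = demand + MEB = 77.84 - 4.43q.
Set SMB = MC: 77.84 - 4.43q = 44.00 + 3.35q → q* = 4.3496.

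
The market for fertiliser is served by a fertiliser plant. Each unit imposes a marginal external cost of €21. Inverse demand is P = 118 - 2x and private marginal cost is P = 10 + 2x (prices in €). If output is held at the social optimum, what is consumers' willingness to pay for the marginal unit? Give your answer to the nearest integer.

P = €75

Social marginal cost = private MC + MEC = 31 + 2x.
Set SMC = demand: 31 + 2x = 118 - 2x → x* = 21.7500.
Consumer price on the demand curve at x*: 118 − 2×21.7500 = 74.5000.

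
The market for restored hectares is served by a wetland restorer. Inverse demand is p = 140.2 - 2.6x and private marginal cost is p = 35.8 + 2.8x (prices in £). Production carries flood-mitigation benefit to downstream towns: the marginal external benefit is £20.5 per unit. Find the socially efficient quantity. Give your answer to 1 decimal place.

x* = 23.1

Social marginal cost = private MC − MEB = 15.3 + 2.8x.
Set SMC = demand: 15.3 + 2.8x = 140.2 - 2.6x → x* = 23.1296.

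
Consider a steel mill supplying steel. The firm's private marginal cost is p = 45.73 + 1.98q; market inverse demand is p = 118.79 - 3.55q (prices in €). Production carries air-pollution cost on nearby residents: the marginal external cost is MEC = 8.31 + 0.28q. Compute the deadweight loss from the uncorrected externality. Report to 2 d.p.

Market equilibrium (private): 45.73 + 1.98q = 118.79 - 3.55q → q_m = 13.2116.
Social marginal cost = private MC + MEC = 54.04 + 2.26q.
Set SMC = demand: 54.04 + 2.26q = 118.79 - 3.55q → q* = 11.1446.
The welfare-loss triangle has base |q_m − q*| and height MEC(q_m) (the vertical gap between SMC and demand is zero at q* and MEC at q_m).
DWL = ½ × 2.0670 × 12.0092 = 12.4115.

DWL = €12.41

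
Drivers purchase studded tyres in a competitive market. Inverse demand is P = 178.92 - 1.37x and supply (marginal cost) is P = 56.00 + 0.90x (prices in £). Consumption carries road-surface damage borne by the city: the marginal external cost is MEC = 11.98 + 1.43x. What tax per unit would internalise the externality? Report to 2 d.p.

Social marginal benefit = demand − MEC = 166.94 - 2.80x.
Set SMB = MC: 166.94 - 2.80x = 56.00 + 0.90x → x* = 29.9838.
The Pigouvian tax equals MEC at x*: 11.98 + 1.43×29.9838 = 54.8568.

tax = £54.86 per unit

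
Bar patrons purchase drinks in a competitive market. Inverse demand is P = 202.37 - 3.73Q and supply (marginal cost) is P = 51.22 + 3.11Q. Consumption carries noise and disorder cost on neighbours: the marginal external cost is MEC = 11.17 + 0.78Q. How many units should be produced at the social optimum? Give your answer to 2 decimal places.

Q* = 18.37

Social marginal benefit = demand − MEC = 191.20 - 4.51Q.
Set SMB = MC: 191.20 - 4.51Q = 51.22 + 3.11Q → Q* = 18.3701.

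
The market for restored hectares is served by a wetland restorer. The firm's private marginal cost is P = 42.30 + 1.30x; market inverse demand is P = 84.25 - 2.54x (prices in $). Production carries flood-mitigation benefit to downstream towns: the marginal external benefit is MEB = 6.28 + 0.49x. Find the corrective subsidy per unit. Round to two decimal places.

subsidy = $13.33 per unit

Social marginal cost = private MC − MEB = 36.02 + 0.81x.
Set SMC = demand: 36.02 + 0.81x = 84.25 - 2.54x → x* = 14.3970.
The Pigouvian subsidy equals MEB at x*: 6.28 + 0.49×14.3970 = 13.3345.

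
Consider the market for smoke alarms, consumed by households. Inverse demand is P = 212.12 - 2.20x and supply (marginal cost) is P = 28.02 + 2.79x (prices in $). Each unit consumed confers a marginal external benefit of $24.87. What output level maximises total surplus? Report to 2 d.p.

x* = 41.88

Social marginal benefit = demand + MEB = 236.99 - 2.20x.
Set SMB = MC: 236.99 - 2.20x = 28.02 + 2.79x → x* = 41.8778.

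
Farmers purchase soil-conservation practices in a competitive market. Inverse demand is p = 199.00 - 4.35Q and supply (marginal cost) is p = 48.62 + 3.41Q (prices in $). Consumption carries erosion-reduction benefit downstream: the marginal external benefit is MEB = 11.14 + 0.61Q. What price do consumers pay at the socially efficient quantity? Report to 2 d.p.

Social marginal benefit = demand + MEB = 210.14 - 3.74Q.
Set SMB = MC: 210.14 - 3.74Q = 48.62 + 3.41Q → Q* = 22.5902.
Consumer price on the demand curve at Q*: 199.00 − 4.35×22.5902 = 100.7326.

P = $100.73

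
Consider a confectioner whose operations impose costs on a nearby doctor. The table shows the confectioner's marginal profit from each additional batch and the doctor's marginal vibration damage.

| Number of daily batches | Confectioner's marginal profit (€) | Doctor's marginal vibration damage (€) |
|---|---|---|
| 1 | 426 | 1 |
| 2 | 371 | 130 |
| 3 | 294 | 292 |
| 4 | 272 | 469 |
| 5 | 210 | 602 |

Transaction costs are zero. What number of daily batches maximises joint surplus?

Bargaining reaches the level where marginal profit last exceeds marginal vibration damage.
That holds through level 3 (294 ≥ 292) but not at 4 (272 < 469).

3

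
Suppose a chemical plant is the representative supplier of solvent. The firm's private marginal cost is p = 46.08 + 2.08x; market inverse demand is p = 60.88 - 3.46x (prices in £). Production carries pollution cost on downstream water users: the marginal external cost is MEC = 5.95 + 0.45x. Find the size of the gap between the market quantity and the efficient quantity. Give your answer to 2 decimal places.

1.19 units

Market equilibrium (private): 46.08 + 2.08x = 60.88 - 3.46x → x_m = 2.6715.
Social marginal cost = private MC + MEC = 52.03 + 2.53x.
Set SMC = demand: 52.03 + 2.53x = 60.88 - 3.46x → x* = 1.4775.
Gap = |2.6715 − 1.4775| = 1.1940.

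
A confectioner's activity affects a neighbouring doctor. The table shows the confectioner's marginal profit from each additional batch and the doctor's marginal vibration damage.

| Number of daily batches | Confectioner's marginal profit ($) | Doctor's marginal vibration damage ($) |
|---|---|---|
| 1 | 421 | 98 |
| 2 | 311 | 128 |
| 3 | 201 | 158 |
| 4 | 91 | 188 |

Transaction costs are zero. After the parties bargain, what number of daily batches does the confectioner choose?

3

Bargaining reaches the level where marginal profit last exceeds marginal vibration damage.
That holds through level 3 (201 ≥ 158) but not at 4 (91 < 188).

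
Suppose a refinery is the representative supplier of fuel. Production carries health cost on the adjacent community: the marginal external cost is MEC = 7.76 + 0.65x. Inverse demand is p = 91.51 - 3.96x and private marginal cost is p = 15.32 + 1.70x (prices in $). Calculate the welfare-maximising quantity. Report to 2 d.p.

x* = 10.84

Social marginal cost = private MC + MEC = 23.08 + 2.35x.
Set SMC = demand: 23.08 + 2.35x = 91.51 - 3.96x → x* = 10.8447.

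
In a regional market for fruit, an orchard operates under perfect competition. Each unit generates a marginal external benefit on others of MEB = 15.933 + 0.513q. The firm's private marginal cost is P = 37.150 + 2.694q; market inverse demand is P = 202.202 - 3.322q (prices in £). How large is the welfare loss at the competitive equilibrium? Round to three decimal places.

Market equilibrium (private): 37.150 + 2.694q = 202.202 - 3.322q → q_m = 27.4355.
Social marginal cost = private MC − MEB = 21.217 + 2.181q.
Set SMC = demand: 21.217 + 2.181q = 202.202 - 3.322q → q* = 32.8884.
The loss is the area between SMC and demand from q* to q_m; with linear curves that's a triangle of height MEB(q_m).
DWL = ½ × 5.4529 × 30.0074 = 81.8137.

DWL = £81.814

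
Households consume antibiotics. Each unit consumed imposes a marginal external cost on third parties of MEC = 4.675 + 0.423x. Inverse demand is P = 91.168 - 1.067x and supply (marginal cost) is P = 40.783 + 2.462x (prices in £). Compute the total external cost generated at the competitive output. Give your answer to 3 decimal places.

£109.860

Market equilibrium (private): 40.783 + 2.462x = 91.168 - 1.067x → x_m = 14.2774.
Total external cost = ∫₀^{x_m} (4.675 + 0.423x) dx = 4.675×14.2774 + ½×0.423×14.2774² = 109.8599.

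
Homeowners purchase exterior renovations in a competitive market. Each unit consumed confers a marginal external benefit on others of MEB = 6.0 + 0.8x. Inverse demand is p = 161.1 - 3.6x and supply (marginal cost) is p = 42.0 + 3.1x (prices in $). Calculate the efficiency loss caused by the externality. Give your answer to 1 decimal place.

DWL = $34.7

Market equilibrium (private): 42.0 + 3.1x = 161.1 - 3.6x → x_m = 17.7761.
Social marginal benefit = demand + MEB = 167.1 - 2.8x.
Set SMB = MC: 167.1 - 2.8x = 42.0 + 3.1x → x* = 21.2034.
Height of the DWL triangle at x_m is SMB(x_m) − MC(x_m) = MEB(x_m) = 20.2209.
DWL = ½ × 3.4273 × 20.2209 = 34.6515.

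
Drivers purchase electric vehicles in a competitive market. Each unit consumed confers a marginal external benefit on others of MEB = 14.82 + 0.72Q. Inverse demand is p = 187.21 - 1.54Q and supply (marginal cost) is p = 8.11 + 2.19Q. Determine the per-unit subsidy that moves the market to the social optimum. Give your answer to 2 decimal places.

Social marginal benefit = demand + MEB = 202.03 - 0.82Q.
Set SMB = MC: 202.03 - 0.82Q = 8.11 + 2.19Q → Q* = 64.4252.
The Pigouvian subsidy equals MEB at Q*: 14.82 + 0.72×64.4252 = 61.2061.

subsidy = 61.21 per unit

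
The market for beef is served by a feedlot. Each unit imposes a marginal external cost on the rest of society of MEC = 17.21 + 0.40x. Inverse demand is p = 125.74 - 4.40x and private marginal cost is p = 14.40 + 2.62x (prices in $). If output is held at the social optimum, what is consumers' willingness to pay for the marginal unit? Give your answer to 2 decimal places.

Social marginal cost = private MC + MEC = 31.61 + 3.02x.
Set SMC = demand: 31.61 + 3.02x = 125.74 - 4.40x → x* = 12.6860.
Consumer price on the demand curve at x*: 125.74 − 4.40×12.6860 = 69.9216.

P = $69.92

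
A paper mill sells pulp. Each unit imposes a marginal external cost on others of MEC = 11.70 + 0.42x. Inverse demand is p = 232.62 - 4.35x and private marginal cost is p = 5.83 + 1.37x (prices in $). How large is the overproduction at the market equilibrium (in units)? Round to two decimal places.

Market equilibrium (private): 5.83 + 1.37x = 232.62 - 4.35x → x_m = 39.6486.
Social marginal cost = private MC + MEC = 17.53 + 1.79x.
Set SMC = demand: 17.53 + 1.79x = 232.62 - 4.35x → x* = 35.0309.
Gap = |39.6486 − 35.0309| = 4.6177.

4.62 units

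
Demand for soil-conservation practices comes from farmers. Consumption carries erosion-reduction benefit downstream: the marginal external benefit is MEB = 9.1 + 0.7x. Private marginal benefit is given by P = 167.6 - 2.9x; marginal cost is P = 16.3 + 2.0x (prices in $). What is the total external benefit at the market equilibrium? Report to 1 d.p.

Market equilibrium (private): 16.3 + 2.0x = 167.6 - 2.9x → x_m = 30.8776.
Total external benefit = ∫₀^{x_m} (9.1 + 0.7x) dx = 9.1×30.8776 + ½×0.7×30.8776² = 614.6853.

$614.7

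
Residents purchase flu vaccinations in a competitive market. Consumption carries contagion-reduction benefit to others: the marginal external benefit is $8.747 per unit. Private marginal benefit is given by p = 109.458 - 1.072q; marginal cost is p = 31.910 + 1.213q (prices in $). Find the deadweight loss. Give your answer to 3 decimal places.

Market equilibrium (private): 31.910 + 1.213q = 109.458 - 1.072q → q_m = 33.9379.
Social marginal benefit = demand + MEB = 118.205 - 1.072q.
Set SMB = MC: 118.205 - 1.072q = 31.910 + 1.213q → q* = 37.7659.
The loss is the area between SMB and MC from q* to q_m; with linear curves that's a triangle of height MEB(q_m).
DWL = ½ × 3.8280 × 8.7470 = 16.7418.

DWL = $16.742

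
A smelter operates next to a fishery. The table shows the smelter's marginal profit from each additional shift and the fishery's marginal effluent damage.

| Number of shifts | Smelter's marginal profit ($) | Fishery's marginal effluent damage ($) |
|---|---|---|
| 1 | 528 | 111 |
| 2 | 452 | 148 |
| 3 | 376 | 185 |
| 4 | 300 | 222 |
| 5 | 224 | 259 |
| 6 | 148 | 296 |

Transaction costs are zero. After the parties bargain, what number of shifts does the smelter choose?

4

Bargaining reaches the level where marginal profit last exceeds marginal effluent damage.
That holds through level 4 (300 ≥ 222) but not at 5 (224 < 259).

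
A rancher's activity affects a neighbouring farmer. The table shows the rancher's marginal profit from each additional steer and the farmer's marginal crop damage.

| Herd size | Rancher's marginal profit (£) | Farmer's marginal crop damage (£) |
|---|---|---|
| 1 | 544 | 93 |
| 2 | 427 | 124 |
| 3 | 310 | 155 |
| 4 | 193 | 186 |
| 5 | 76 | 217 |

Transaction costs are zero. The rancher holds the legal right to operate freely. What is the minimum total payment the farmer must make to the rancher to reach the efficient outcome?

Left alone the rancher would choose level 5 (marginal profit stays positive).
Efficient level: k* = 4 (marginal profit ≥ marginal crop damage through 4).
The farmer must at least cover the rancher's forgone profit from cutting 5→4: 76 = 76.

£76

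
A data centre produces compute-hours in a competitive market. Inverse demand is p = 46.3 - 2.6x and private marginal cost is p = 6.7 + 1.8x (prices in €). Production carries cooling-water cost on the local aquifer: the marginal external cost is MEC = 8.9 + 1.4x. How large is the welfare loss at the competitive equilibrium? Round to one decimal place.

DWL = €39.8

Market equilibrium (private): 6.7 + 1.8x = 46.3 - 2.6x → x_m = 9.0000.
Social marginal cost = private MC + MEC = 15.6 + 3.2x.
Set SMC = demand: 15.6 + 3.2x = 46.3 - 2.6x → x* = 5.2931.
The loss is the area between SMC and demand from x* to x_m; with linear curves that's a triangle of height MEC(x_m).
DWL = ½ × 3.7069 × 21.5000 = 39.8492.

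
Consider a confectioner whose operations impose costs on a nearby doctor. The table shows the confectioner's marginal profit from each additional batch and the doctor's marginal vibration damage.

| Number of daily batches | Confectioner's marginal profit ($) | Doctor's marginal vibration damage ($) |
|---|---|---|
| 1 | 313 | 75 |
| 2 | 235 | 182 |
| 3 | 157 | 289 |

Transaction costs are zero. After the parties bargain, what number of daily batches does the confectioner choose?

2

Bargaining reaches the level where marginal profit last exceeds marginal vibration damage.
That holds through level 2 (235 ≥ 182) but not at 3 (157 < 289).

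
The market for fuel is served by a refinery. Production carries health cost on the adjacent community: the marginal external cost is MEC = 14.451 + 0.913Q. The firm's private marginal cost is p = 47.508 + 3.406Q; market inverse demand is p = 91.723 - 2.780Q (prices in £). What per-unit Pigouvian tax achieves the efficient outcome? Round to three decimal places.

Social marginal cost = private MC + MEC = 61.959 + 4.319Q.
Set SMC = demand: 61.959 + 4.319Q = 91.723 - 2.780Q → Q* = 4.1927.
The Pigouvian tax equals MEC at Q*: 14.451 + 0.913×4.1927 = 18.2789.

tax = £18.279 per unit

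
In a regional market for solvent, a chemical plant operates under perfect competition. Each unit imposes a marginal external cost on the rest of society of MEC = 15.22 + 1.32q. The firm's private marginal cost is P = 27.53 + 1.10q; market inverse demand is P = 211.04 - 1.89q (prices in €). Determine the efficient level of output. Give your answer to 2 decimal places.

Social marginal cost = private MC + MEC = 42.75 + 2.42q.
Set SMC = demand: 42.75 + 2.42q = 211.04 - 1.89q → q* = 39.0464.

q* = 39.05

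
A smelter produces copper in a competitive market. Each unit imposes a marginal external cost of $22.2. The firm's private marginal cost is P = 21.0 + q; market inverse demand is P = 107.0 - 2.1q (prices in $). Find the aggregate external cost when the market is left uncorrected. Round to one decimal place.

Market equilibrium (private): 21.0 + q = 107.0 - 2.1q → q_m = 27.7419.
Total external cost = MEC × q_m = 22.2 × 27.7419 = 615.8702.

$615.9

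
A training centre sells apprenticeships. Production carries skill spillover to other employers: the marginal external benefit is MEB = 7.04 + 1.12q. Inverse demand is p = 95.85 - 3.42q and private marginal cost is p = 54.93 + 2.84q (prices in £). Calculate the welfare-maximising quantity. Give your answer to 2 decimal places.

q* = 9.33

Social marginal cost = private MC − MEB = 47.89 + 1.72q.
Set SMC = demand: 47.89 + 1.72q = 95.85 - 3.42q → q* = 9.3307.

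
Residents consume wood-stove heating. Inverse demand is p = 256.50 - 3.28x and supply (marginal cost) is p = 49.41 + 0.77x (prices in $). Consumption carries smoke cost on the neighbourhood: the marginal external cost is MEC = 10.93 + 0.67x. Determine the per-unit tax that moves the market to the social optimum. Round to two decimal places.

tax = $38.77 per unit

Social marginal benefit = demand − MEC = 245.57 - 3.95x.
Set SMB = MC: 245.57 - 3.95x = 49.41 + 0.77x → x* = 41.5593.
The Pigouvian tax equals MEC at x*: 10.93 + 0.67×41.5593 = 38.7747.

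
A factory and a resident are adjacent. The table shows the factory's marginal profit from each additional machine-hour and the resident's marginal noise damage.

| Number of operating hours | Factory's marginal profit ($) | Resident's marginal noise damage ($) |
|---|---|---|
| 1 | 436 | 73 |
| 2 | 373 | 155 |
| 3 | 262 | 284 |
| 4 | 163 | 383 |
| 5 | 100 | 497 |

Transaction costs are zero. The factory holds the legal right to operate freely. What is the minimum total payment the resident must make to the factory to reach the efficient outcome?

Left alone the factory would choose level 5 (marginal profit stays positive).
Efficient level: k* = 2 (marginal profit ≥ marginal noise damage through 2).
The resident must at least cover the factory's forgone profit from cutting 5→2: 262 + 163 + 100 = 525.

$525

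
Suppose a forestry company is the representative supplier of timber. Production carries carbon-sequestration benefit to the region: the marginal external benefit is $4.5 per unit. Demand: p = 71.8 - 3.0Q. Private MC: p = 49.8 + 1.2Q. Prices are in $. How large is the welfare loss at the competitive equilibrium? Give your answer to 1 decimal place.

Market equilibrium (private): 49.8 + 1.2Q = 71.8 - 3.0Q → Q_m = 5.2381.
Social marginal cost = private MC − MEB = 45.3 + 1.2Q.
Set SMC = demand: 45.3 + 1.2Q = 71.8 - 3.0Q → Q* = 6.3095.
Between Q* and Q_m the wedge demand − SMC runs linearly from 0 to MEB(Q_m), so the loss is a triangle.
DWL = ½ × 1.0714 × 4.5000 = 2.4107.

DWL = $2.4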